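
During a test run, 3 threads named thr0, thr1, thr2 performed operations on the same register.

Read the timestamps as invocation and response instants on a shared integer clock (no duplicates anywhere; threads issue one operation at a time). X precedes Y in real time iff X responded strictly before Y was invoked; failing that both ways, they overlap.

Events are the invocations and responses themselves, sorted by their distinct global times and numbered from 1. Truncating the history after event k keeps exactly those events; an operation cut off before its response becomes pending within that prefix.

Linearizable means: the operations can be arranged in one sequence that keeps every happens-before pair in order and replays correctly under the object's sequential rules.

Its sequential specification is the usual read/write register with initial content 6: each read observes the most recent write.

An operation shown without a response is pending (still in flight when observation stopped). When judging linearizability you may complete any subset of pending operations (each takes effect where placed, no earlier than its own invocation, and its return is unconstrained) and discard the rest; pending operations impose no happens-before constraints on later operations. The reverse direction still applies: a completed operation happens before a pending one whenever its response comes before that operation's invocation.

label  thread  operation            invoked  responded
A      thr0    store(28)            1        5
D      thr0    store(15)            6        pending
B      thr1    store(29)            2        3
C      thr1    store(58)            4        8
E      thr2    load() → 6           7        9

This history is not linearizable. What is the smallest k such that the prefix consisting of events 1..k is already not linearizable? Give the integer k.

9

one valid order for events 1..8 is A, B, C:
after step 1 (A store(28)): value 28
after step 2 (B store(29)): value 29
after step 3 (C store(58)): value 58
include event 9 — E responding at 9 — and every candidate order breaks
completion choices over the 1 pending operation (D) were checked; none helps
take A, B, C, E (pending dropped): step 4 already fails, because E load() → 6 cannot occur there
take A, B, E, C (pending dropped): step 3 already fails, because E load() → 6 cannot occur there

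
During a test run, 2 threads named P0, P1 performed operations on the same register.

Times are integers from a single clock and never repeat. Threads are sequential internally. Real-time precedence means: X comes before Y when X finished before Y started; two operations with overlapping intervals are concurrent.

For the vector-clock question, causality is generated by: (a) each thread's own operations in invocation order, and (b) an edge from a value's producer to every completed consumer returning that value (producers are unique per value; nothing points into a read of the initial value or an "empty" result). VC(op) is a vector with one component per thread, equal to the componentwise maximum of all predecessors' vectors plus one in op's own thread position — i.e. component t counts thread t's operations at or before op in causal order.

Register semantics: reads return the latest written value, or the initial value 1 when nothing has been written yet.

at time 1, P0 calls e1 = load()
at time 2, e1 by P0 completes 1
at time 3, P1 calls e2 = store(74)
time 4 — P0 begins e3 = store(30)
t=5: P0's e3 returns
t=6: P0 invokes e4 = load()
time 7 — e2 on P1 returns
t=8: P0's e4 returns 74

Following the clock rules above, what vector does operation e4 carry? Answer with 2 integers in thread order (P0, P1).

invoked at 3, e2 has no predecessors; its own P1 bump gives (0, 1)
invoked at 1, e1 has no predecessors; its own P0 bump gives (1, 0)
from VC(e1)=(1, 0), e3 (invoked 4) maxes components and bumps P0 → (2, 0)
from VC(e2)=(0, 1), VC(e3)=(2, 0), e4 (invoked 6) maxes components and bumps P0 → (3, 1)
target: VC(e4) = (3, 1)

(3, 1)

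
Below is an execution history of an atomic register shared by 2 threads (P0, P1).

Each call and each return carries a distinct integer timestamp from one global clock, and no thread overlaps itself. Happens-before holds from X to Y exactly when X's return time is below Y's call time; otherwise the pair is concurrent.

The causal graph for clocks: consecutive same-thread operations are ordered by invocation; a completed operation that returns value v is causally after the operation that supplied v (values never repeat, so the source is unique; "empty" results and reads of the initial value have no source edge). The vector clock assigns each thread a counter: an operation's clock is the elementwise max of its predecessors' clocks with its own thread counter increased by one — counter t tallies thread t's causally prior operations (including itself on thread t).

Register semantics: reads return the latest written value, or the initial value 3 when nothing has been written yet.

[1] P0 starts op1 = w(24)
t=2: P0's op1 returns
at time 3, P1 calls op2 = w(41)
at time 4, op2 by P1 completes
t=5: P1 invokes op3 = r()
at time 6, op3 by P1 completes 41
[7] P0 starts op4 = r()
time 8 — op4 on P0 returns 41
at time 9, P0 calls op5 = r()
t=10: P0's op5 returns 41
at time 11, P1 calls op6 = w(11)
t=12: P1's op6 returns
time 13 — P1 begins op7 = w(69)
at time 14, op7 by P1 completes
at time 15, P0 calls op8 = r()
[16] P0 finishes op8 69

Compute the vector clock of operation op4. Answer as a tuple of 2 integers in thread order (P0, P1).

(2, 1)

invoked at 3, op2 has no predecessors; its own P1 bump gives (0, 1)
invoked at 1, op1 has no predecessors; its own P0 bump gives (1, 0)
from VC(op2)=(0, 1), op3 (invoked 5) maxes components and bumps P1 → (0, 2)
from VC(op3)=(0, 2), op6 (invoked 11) maxes components and bumps P1 → (0, 3)
from VC(op1)=(1, 0), VC(op2)=(0, 1), op4 (invoked 7) maxes components and bumps P0 → (2, 1)
from VC(op6)=(0, 3), op7 (invoked 13) maxes components and bumps P1 → (0, 4)
from VC(op2)=(0, 1), VC(op4)=(2, 1), op5 (invoked 9) maxes components and bumps P0 → (3, 1)
from VC(op5)=(3, 1), VC(op7)=(0, 4), op8 (invoked 15) maxes components and bumps P0 → (4, 4)
target: VC(op4) = (2, 1)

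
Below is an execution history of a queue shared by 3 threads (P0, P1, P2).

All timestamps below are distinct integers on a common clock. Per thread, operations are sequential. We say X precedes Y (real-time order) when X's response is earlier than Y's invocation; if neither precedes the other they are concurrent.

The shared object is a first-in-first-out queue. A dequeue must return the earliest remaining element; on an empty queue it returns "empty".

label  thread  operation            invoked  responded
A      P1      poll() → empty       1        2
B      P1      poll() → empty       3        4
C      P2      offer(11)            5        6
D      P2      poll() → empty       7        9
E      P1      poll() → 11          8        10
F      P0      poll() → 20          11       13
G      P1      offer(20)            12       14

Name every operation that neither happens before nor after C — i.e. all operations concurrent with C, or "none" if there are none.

overlap test against C [5,6]: concurrent iff the interval meets 5..6
A [1,2]: before
B [3,4]: before
D [7,9]: after
E [8,10]: after
F [11,13]: after
G [12,14]: after

none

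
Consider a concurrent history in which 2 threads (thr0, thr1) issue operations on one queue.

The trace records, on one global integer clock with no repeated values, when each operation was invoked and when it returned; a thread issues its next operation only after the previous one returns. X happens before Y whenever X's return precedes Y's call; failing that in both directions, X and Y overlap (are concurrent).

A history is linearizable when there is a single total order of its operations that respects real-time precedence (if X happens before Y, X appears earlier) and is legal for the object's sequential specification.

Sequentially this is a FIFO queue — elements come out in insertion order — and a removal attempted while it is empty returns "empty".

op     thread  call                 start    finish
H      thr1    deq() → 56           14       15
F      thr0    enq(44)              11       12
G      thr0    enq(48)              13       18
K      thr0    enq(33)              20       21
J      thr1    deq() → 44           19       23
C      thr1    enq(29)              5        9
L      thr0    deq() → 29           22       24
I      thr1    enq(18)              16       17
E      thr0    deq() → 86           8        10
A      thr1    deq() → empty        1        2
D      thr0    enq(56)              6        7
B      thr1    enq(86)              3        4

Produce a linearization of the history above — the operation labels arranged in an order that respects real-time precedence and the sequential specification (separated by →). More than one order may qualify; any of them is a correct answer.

after step 1 (A deq() → empty): queue <>
after step 2 (B enq(86)): queue <86>
after step 3 (D enq(56)): queue <86,56>
after step 4 (C enq(29)): queue <86,56,29>
after step 5 (E deq() → 86): queue <56,29>
after step 6 (F enq(44)): queue <56,29,44>
after step 7 (G enq(48)): queue <56,29,44,48>
after step 8 (H deq() → 56): queue <29,44,48>
after step 9 (I enq(18)): queue <29,44,48,18>
after step 10 (K enq(33)): queue <29,44,48,18,33>
after step 11 (L deq() → 29): queue <44,48,18,33>
after step 12 (J deq() → 44): queue <48,18,33>

A → B → D → C → E → F → G → H → I → K → L → J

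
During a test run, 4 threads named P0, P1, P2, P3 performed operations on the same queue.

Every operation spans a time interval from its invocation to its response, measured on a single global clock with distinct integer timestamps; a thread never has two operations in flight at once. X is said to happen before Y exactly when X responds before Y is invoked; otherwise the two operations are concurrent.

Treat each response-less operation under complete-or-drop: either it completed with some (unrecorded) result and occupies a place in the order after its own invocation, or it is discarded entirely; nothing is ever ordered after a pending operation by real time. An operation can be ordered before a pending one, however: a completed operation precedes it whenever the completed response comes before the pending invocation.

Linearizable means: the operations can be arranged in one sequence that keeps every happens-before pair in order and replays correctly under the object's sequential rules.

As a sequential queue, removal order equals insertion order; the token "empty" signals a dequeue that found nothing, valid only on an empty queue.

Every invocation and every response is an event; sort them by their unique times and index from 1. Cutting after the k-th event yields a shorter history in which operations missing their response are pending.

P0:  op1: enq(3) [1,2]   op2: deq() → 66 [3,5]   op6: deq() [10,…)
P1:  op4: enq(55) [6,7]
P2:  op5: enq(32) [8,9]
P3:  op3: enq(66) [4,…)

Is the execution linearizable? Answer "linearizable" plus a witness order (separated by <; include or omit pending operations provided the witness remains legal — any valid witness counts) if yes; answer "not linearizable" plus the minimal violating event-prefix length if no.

through event 4 a valid linearization exists; event 5 (op2 responding at time 5) ends that
the sole real-time-consistent order of 2 completed operations fails the queue replay
no completion choice of the 1 pending operation (op3) rescues it — every subset was tried
one such order, op1, op2 (pending dropped), breaks at step 2 where op2 deq() → 66 is illegal

not linearizable — minimal violating prefix: 5 events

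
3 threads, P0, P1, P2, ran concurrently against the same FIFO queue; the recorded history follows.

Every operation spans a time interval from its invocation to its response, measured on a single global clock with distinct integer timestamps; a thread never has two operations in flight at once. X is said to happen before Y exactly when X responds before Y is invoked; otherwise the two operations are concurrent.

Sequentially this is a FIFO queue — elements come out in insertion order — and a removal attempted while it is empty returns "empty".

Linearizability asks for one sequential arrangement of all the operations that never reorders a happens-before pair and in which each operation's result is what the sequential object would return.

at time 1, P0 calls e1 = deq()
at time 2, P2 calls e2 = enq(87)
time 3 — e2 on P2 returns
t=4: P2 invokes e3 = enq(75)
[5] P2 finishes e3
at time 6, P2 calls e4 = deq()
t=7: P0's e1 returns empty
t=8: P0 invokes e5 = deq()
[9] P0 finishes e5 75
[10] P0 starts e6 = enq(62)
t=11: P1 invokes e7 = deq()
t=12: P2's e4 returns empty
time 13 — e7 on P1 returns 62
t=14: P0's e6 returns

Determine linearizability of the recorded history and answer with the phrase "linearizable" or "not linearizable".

not linearizable

events 1..11 are fine; event 12 — the response of e4 at time 12 — makes the prefix non-linearizable
no legal order exists: 7 real-time-consistent candidates over 5 completed FIFO queue operations, all rejected
completion choices over the 2 pending operations (e6, e7) were checked; none helps
sample order e1, e2, e3, e4, e5 (pending dropped) stalls at step 4 — e4 deq() → empty has no legal effect
sample order e1, e2, e3, e5, e4 (pending dropped) stalls at step 4 — e5 deq() → 75 has no legal effect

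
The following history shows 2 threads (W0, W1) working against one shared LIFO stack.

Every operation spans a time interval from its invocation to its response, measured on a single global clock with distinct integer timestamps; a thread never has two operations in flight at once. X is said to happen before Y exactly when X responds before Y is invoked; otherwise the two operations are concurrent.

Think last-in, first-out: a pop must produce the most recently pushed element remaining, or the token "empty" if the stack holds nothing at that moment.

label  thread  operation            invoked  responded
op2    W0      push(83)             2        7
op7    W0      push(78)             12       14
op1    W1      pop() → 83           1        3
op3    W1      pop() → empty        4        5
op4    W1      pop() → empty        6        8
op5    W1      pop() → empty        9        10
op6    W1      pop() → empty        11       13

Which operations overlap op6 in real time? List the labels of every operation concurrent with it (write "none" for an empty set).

op7

op6 spans [11,13]; an op avoiding the whole window 11..13 is ordered, any other is concurrent
op1 [1,3]: before
op2 [2,7]: before
op3 [4,5]: before
op4 [6,8]: before
op5 [9,10]: before
op7 [12,14]: concurrent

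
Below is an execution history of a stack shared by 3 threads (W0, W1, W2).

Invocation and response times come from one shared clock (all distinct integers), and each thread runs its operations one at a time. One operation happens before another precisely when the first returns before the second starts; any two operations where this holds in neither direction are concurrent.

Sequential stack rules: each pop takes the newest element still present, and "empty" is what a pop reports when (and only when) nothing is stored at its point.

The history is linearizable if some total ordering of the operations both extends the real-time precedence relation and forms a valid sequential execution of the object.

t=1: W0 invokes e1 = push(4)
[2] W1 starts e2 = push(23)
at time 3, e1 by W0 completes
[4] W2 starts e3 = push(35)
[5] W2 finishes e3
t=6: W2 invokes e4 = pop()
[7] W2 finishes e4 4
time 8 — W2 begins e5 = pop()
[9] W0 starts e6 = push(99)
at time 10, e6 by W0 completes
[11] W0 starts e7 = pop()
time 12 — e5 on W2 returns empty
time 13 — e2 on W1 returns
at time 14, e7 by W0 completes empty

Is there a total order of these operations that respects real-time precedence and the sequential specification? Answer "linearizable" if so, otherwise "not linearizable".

not linearizable

cut after 6 events: linearizable; cut after 7 events (e4 responds, time 7): not linearizable
exhaustive check: the 3 completed stack ops admit one real-time order; illegal
completion choices over the 1 pending operation (e2) were checked; none helps
take e1, e3, e4 (pending dropped): step 3 already fails, because e4 pop() → 4 cannot occur there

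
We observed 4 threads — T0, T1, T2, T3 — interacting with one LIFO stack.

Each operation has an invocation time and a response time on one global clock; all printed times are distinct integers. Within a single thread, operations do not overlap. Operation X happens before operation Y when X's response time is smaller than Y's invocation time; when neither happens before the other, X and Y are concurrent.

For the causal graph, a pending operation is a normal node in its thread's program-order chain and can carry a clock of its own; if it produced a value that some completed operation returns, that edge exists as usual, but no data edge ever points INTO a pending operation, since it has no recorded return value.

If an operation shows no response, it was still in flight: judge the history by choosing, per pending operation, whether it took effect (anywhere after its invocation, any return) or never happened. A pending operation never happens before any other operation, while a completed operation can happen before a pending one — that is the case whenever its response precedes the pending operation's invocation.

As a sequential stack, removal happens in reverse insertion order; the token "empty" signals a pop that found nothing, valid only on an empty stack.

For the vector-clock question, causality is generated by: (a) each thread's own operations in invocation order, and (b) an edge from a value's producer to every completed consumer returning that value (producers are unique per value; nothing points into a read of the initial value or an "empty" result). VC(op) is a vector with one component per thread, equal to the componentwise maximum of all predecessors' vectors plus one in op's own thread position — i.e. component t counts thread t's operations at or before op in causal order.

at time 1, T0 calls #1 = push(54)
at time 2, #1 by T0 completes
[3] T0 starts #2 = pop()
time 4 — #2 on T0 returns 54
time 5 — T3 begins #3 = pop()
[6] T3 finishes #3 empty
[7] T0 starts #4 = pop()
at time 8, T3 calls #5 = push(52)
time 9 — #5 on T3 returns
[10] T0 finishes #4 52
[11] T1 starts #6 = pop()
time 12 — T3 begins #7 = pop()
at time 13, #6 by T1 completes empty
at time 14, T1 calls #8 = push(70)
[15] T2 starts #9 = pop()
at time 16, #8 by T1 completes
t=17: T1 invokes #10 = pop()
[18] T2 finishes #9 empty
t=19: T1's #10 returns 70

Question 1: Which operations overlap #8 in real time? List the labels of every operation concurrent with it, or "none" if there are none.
#7, #9

#8 spans [14,16]; an op avoiding the whole window 14..16 is ordered, any other is concurrent
#1 [1,2]: before
#2 [3,4]: before
#3 [5,6]: before
#4 [7,10]: before
#5 [8,9]: before
#6 [11,13]: before
#7 [12,…): concurrent
#9 [15,18]: concurrent
#10 [17,19]: after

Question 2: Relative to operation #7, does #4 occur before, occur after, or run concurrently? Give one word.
before

#4 spans [7,10], #7 spans [12,…)
resp(#4)=10 < inv(#7)=12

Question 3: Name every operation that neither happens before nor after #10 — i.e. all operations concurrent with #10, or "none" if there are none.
#7, #9

#10 spans [17,19]: anything still running between times 17 and 19 counts as concurrent
#1 [1,2]: before
#2 [3,4]: before
#3 [5,6]: before
#4 [7,10]: before
#5 [8,9]: before
#6 [11,13]: before
#7 [12,…): concurrent
#8 [14,16]: before
#9 [15,18]: concurrent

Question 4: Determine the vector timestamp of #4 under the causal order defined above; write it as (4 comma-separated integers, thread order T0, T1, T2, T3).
(3, 0, 0, 2)

#3 (invocation 5): nothing precedes it; T3's component alone gives (0, 0, 0, 1)
#9 (invocation 15): nothing precedes it; T2's component alone gives (0, 0, 1, 0)
#6 (invocation 11): nothing precedes it; T1's component alone gives (0, 1, 0, 0)
#1 (invocation 1): nothing precedes it; T0's component alone gives (1, 0, 0, 0)
from VC(#3)=(0, 0, 0, 1), #5 (invoked 8) maxes components and bumps T3 → (0, 0, 0, 2)
from VC(#6)=(0, 1, 0, 0), #8 (invoked 14) maxes components and bumps T1 → (0, 2, 0, 0)
from VC(#1)=(1, 0, 0, 0), #2 (invoked 3) maxes components and bumps T0 → (2, 0, 0, 0)
from VC(#5)=(0, 0, 0, 2), #7 (invoked 12) maxes components and bumps T3 → (0, 0, 0, 3)
from VC(#8)=(0, 2, 0, 0), #10 (invoked 17) maxes components and bumps T1 → (0, 3, 0, 0)
from VC(#2)=(2, 0, 0, 0), VC(#5)=(0, 0, 0, 2), #4 (invoked 7) maxes components and bumps T0 → (3, 0, 0, 2)
target: VC(#4) = (3, 0, 0, 2)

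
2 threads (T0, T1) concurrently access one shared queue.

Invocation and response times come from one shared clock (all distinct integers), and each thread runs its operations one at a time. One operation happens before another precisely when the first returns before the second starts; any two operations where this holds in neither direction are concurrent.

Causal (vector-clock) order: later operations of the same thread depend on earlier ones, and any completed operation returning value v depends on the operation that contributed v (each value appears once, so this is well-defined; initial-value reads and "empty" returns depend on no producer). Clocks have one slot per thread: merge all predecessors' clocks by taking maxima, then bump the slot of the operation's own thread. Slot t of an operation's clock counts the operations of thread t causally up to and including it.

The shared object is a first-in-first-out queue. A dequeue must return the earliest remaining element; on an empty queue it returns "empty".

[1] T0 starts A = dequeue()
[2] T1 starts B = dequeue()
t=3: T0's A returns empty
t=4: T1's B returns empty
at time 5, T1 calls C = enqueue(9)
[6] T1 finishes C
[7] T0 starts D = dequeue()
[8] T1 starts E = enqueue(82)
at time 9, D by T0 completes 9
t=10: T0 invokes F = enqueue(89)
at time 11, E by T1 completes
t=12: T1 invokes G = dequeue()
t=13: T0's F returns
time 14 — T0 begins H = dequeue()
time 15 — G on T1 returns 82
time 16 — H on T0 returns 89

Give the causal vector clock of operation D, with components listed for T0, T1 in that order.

invoked at 2, B has no predecessors; its own T1 bump gives (0, 1)
invoked at 1, A has no predecessors; its own T0 bump gives (1, 0)
from VC(B)=(0, 1), C (invoked 5) maxes components and bumps T1 → (0, 2)
from VC(C)=(0, 2), E (invoked 8) maxes components and bumps T1 → (0, 3)
from VC(E)=(0, 3), G (invoked 12) maxes components and bumps T1 → (0, 4)
from VC(A)=(1, 0), VC(C)=(0, 2), D (invoked 7) maxes components and bumps T0 → (2, 2)
from VC(D)=(2, 2), F (invoked 10) maxes components and bumps T0 → (3, 2)
from VC(F)=(3, 2), H (invoked 14) maxes components and bumps T0 → (4, 2)
target: VC(D) = (2, 2)

(2, 2)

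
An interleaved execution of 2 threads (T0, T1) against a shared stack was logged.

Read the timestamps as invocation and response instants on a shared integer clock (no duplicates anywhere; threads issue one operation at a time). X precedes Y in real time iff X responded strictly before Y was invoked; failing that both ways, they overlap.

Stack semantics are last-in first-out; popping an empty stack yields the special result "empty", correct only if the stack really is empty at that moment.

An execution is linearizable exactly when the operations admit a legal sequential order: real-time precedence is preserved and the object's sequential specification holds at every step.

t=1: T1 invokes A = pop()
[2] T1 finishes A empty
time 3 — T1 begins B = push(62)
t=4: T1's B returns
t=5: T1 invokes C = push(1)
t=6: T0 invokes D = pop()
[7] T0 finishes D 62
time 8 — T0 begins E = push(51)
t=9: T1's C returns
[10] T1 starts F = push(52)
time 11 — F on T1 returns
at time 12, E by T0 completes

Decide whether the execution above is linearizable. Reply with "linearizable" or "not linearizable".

linearizable

witness order: A, B, D, C, E, F
after step 1 (A pop() → empty): stack <>
after step 2 (B push(62)): stack <62>
after step 3 (D pop() → 62): stack <>
after step 4 (C push(1)): stack <1>
after step 5 (E push(51)): stack <1,51>
after step 6 (F push(52)): stack <1,51,52>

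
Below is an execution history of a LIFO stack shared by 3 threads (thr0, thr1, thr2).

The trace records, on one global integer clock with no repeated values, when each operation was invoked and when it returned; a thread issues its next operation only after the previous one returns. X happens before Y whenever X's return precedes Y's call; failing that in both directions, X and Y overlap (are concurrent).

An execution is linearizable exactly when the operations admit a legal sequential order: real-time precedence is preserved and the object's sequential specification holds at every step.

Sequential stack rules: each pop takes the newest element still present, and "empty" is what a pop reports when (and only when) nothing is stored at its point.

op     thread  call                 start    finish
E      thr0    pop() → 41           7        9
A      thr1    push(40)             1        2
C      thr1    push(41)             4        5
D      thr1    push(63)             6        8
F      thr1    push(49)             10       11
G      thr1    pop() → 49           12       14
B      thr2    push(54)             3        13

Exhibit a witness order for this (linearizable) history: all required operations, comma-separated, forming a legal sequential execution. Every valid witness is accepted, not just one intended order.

step 1: A push(40) — stack <40>
step 2: B push(54) — stack <40,54>
step 3: C push(41) — stack <40,54,41>
step 4: E pop() → 41 — stack <40,54>
step 5: D push(63) — stack <40,54,63>
step 6: F push(49) — stack <40,54,63,49>
step 7: G pop() → 49 — stack <40,54,63>

A, B, C, E, D, F, G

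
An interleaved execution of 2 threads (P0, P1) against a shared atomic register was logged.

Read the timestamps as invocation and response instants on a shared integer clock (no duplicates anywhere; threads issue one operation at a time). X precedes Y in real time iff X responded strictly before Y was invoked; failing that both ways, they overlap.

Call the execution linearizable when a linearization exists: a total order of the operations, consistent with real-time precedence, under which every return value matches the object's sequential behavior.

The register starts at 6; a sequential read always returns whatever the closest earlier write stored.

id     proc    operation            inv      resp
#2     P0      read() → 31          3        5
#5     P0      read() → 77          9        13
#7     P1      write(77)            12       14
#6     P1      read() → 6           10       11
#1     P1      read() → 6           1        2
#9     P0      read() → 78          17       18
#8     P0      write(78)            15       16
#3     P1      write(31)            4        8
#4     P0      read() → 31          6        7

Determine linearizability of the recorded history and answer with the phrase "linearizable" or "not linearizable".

cut after 10 events: linearizable; cut after 11 events (#6 responds, time 11): not linearizable
real-time-consistent orders of the 5 completed operations: 3 — all fail the atomic register replay
including or dropping the 1 pending operation (#5) in any combination fails
for example #1, #2, #3, #4, #6 (pending dropped) fails at step 2: #2 read() → 31 is not legal there
for example #1, #2, #4, #3, #6 (pending dropped) fails at step 2: #2 read() → 31 is not legal there

not linearizable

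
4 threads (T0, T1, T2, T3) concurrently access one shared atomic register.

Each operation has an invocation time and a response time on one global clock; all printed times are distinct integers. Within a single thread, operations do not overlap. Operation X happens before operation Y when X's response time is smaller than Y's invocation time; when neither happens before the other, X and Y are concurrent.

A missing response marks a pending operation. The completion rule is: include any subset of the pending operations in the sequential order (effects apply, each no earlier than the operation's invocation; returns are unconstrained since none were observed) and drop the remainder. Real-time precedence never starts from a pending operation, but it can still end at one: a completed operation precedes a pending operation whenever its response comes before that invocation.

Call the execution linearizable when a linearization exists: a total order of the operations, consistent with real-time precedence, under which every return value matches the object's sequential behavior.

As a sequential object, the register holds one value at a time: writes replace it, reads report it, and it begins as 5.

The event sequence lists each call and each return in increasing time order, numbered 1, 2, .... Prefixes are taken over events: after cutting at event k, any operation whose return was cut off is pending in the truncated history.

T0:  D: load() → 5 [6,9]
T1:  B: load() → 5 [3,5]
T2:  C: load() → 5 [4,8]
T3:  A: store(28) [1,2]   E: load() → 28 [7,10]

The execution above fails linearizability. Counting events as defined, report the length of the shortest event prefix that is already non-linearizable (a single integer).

events 1..4 are linearizable, e.g. via A:
1. A store(28), leaving value 28
event 5 — B's response, time 5 — after it, nothing linearizes
every completion of the 1 pending operation (C) was checked; none linearizes
for example A, B (pending dropped) fails at step 2: B load() → 5 is not legal there

5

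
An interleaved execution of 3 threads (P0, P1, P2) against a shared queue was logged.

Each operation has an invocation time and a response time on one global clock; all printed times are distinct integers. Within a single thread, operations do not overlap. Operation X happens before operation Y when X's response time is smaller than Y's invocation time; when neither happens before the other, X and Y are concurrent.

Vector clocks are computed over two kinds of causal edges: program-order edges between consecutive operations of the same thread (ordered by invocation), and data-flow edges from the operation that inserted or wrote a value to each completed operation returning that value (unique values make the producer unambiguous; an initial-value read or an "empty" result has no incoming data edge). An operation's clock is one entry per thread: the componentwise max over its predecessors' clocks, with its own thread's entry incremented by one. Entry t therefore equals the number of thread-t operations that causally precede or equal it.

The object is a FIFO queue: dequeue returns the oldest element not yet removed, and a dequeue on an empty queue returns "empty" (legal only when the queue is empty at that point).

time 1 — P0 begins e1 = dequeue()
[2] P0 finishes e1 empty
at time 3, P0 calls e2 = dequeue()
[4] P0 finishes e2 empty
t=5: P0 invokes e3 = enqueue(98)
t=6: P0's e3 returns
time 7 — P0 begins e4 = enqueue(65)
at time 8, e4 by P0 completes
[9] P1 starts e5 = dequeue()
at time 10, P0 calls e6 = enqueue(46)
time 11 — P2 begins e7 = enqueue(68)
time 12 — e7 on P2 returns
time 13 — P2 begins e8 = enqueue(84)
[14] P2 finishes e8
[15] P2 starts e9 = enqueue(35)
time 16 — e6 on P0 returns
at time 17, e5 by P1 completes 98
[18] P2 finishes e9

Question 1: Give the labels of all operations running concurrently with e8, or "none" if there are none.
overlap test against e8 [13,14]: concurrent iff the interval meets 13..14
e1 [1,2]: before
e2 [3,4]: before
e3 [5,6]: before
e4 [7,8]: before
e5 [9,17]: concurrent
e6 [10,16]: concurrent
e7 [11,12]: before
e9 [15,18]: after

e5, e6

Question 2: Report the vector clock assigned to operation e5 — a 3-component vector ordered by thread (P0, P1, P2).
invoked at 11, e7 has no predecessors; its own P2 bump gives (0, 0, 1)
invoked at 1, e1 has no predecessors; its own P0 bump gives (1, 0, 0)
invoked at 13, e8 merges VC(e7)=(0, 0, 1) and bumps P2's slot → (0, 0, 2)
invoked at 3, e2 merges VC(e1)=(1, 0, 0) and bumps P0's slot → (2, 0, 0)
invoked at 15, e9 merges VC(e8)=(0, 0, 2) and bumps P2's slot → (0, 0, 3)
invoked at 5, e3 merges VC(e2)=(2, 0, 0) and bumps P0's slot → (3, 0, 0)
invoked at 9, e5 merges VC(e3)=(3, 0, 0) and bumps P1's slot → (3, 1, 0)
invoked at 7, e4 merges VC(e3)=(3, 0, 0) and bumps P0's slot → (4, 0, 0)
invoked at 10, e6 merges VC(e4)=(4, 0, 0) and bumps P0's slot → (5, 0, 0)
target: VC(e5) = (3, 1, 0)

(3, 1, 0)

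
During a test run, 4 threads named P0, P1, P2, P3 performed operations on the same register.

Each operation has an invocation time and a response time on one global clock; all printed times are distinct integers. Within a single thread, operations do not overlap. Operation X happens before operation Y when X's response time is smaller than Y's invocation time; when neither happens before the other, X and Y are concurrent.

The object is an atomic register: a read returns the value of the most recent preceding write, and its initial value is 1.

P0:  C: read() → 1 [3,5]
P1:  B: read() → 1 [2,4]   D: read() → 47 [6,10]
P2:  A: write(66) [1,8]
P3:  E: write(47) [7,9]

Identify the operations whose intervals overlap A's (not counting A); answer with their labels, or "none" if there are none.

B, C, D, E

overlap test against A [1,8]: concurrent iff the interval meets 1..8
B [2,4]: concurrent
C [3,5]: concurrent
D [6,10]: concurrent
E [7,9]: concurrent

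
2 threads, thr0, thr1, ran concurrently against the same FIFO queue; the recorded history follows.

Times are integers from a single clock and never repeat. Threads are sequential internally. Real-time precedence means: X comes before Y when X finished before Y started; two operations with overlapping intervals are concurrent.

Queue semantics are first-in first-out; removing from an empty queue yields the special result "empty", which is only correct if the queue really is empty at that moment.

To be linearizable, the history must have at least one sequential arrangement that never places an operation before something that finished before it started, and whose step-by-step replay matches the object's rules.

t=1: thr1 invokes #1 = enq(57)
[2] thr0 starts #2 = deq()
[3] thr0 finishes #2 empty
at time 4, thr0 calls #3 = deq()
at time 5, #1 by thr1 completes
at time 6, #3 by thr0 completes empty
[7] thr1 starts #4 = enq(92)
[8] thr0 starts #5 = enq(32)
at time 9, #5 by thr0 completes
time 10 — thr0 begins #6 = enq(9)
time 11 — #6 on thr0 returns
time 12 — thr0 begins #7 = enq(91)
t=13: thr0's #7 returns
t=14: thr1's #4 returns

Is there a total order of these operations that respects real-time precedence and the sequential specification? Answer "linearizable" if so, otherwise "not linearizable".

one valid linearization: #2, #3, #1, #4, #5, #6, #7
1. #2 deq() → empty, leaving queue <>
2. #3 deq() → empty, leaving queue <>
3. #1 enq(57), leaving queue <57>
4. #4 enq(92), leaving queue <57,92>
5. #5 enq(32), leaving queue <57,92,32>
6. #6 enq(9), leaving queue <57,92,32,9>
7. #7 enq(91), leaving queue <57,92,32,9,91>

linearizable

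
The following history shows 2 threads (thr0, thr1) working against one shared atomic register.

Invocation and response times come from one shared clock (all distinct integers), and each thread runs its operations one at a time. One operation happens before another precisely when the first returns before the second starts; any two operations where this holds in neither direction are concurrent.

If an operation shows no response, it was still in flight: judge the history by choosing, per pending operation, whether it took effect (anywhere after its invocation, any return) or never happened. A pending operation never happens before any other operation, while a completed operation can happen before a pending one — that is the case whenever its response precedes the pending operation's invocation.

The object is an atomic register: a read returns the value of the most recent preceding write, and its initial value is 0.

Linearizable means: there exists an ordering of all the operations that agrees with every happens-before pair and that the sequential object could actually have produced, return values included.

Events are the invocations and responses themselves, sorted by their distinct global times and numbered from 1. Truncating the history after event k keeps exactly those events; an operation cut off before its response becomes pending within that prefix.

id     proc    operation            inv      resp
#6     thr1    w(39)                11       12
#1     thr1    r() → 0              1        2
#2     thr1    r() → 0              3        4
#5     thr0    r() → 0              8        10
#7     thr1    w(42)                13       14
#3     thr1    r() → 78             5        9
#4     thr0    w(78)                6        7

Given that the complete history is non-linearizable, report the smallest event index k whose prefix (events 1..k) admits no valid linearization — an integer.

events 1..9 are linearizable, e.g. via #1, #2, #4, #3:
1. #1 r() → 0, leaving value 0
2. #2 r() → 0, leaving value 0
3. #4 w(78), leaving value 78
4. #3 r() → 78, leaving value 78
include event 10 — #5 responding at 10 — and every candidate order breaks
take #1, #2, #3, #4, #5: step 3 already fails, because #3 r() → 78 cannot occur there
take #1, #2, #4, #3, #5: step 5 already fails, because #5 r() → 0 cannot occur there

10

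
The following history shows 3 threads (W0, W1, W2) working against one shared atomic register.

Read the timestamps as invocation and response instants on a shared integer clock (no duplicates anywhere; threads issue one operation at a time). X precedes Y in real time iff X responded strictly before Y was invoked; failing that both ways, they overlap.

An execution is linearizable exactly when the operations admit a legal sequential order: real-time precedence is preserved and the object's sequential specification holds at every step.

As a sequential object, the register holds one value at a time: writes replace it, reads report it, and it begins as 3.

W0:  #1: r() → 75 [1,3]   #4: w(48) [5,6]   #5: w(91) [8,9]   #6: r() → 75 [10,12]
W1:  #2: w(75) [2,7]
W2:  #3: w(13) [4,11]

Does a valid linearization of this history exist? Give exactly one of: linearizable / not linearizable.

not linearizable

the violation lands at event 12, #6's response at time 12: events 1..11 linearize, events 1..12 do not
checked exhaustively: 14 real-time-consistent orders of 6 completed operations, zero legal atomic register replays
one such order, #1, #2, #3, #4, #5, #6, breaks at step 1 where #1 r() → 75 is illegal
one such order, #1, #2, #4, #3, #5, #6, breaks at step 1 where #1 r() → 75 is illegal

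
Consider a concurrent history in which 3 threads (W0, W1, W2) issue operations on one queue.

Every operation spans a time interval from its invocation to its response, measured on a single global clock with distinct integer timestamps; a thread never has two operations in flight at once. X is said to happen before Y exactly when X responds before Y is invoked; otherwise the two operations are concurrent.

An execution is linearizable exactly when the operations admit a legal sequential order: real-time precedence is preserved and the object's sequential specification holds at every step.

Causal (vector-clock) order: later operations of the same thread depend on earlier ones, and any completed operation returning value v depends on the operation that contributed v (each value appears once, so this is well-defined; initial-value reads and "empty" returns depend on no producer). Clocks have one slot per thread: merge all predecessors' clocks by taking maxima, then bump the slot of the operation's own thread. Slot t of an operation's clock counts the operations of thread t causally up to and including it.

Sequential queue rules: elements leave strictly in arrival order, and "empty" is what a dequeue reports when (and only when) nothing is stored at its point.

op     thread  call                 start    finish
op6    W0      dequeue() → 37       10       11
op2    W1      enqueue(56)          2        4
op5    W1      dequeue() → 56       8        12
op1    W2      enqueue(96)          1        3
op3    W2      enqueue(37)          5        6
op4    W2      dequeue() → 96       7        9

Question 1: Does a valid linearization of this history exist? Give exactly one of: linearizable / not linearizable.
linearizable

witness order: op1, op2, op3, op4, op5, op6
after step 1 (op1 enqueue(96)): queue <96>
after step 2 (op2 enqueue(56)): queue <96,56>
after step 3 (op3 enqueue(37)): queue <96,56,37>
after step 4 (op4 dequeue() → 96): queue <56,37>
after step 5 (op5 dequeue() → 56): queue <37>
after step 6 (op6 dequeue() → 37): queue <>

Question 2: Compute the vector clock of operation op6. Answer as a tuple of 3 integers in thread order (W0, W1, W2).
(1, 0, 2)

no predecessors for op1 (invoked 1): W2 increments from zero → (0, 0, 1)
no predecessors for op2 (invoked 2): W1 increments from zero → (0, 1, 0)
op3, invoked 5, takes VC(op1)=(0, 0, 1) under max, adds 1 for W2 → (0, 0, 2)
op5, invoked 8, takes VC(op2)=(0, 1, 0) under max, adds 1 for W1 → (0, 2, 0)
op4, invoked 7, takes VC(op1)=(0, 0, 1), VC(op3)=(0, 0, 2) under max, adds 1 for W2 → (0, 0, 3)
op6, invoked 10, takes VC(op3)=(0, 0, 2) under max, adds 1 for W0 → (1, 0, 2)
target: VC(op6) = (1, 0, 2)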